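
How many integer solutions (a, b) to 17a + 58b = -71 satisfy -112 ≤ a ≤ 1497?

gcd(58, 17) = 1  (58 = 3×17 + 7, 17 = 2×7 + 3, 7 = 2×3 + 1, 3 = 3×1).
Back-substituting, 17×(-17) + 58×(5) = 1.
Scale by -71: particular solution (1207, -355); reduce a mod 58: (47, -15).
General solution: a = 47 + 58t, b = -15 - 17t for integer t.
-112 ≤ 47 + 58t ≤ 1497 gives t ∈ [-2, 25], which is 28 values.

28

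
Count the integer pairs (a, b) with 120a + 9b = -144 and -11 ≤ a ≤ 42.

gcd(120, 9) = 3.
By Bézout, 120*(1) + 9*(-13) = 3.
Particular solution: (0, -16).
General solution: a = 0 + 3t, b = -16 - 40t for integer t.
-11 ≤ 0 + 3t ≤ 42 gives t ∈ [-3, 14], which is 18 values.

18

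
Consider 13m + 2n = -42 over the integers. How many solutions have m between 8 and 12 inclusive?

3

gcd(13, 2):
  13 = 6·2 + 1
  2 = 2·1
so gcd(13, 2) = 1.
Back-substitute for Bézout coefficients:
  1 = 13 - 6·2
  ... = 13·(1) + 2·(-6)
Scale by -42: particular solution (-42, 252); reduce m mod 2: (0, -21).
General solution: m = 0 + 2t, n = -21 - 13t for integer t.
8 ≤ 0 + 2t ≤ 12 gives t ∈ [4, 6], which is 3 values.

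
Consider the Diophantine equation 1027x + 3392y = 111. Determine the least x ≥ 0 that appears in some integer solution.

2213

gcd(3392, 1027):
  3392 = 3×1027 + 311
  1027 = 3×311 + 94
  311 = 3×94 + 29
  94 = 3×29 + 7
  29 = 4×7 + 1
  7 = 7×1
so gcd(3392, 1027) = 1.
1 divides 111, so solutions exist.
Back-substitute for Bézout coefficients:
  1 = 29 - 4×7
  ... = 1027×(-469) + 3392×(142)
Scale by 111/1 = 111: (x₀, y₀) = (-52059, 15762).
General solution: x = -52059 + 3392t, y = 15762 - 1027t for integer t.
x ≥ 0: smallest is -52059 mod 3392 = 2213 (at t = 16), with y = -670.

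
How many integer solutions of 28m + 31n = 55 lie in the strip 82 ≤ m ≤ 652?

19

gcd(31, 28) = 1  (31 = 1*28 + 3, 28 = 9*3 + 1, 3 = 3*1).
Back-substituting, 28*(10) + 31*(-9) = 1.
Scale by 55: particular solution (550, -495); reduce m mod 31: (23, -19).
General solution: m = 23 + 31t, n = -19 - 28t for integer t.
82 ≤ 23 + 31t ≤ 652 gives t ∈ [2, 20], which is 19 values.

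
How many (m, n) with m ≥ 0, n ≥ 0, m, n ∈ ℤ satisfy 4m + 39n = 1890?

12

gcd(39, 4) = 1  (39 = 9×4 + 3, 4 = 1×3 + 1, 3 = 3×1).
Back-substituting, 4×(10) + 39×(-1) = 1.
Scale by 1890: one solution is (18900, -1890). Reduce m mod 39: (24, 46).
General: m = 24 + 39t, n = 46 - 4t.
m ≥ 0 ⇒ t ≥ 0; n ≥ 0 ⇒ t ≤ 11. So t ∈ [0, 11]: 12 solutions.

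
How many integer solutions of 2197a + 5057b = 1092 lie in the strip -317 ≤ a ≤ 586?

3

gcd(5057, 2197):
  5057 = 2*2197 + 663
  2197 = 3*663 + 208
  663 = 3*208 + 39
  208 = 5*39 + 13
  39 = 3*13
so gcd(5057, 2197) = 13.
Back-substitute for Bézout coefficients:
  13 = 208 - 5*39
  ... = 2197*(122) + 5057*(-53)
Scale by 84: particular solution (10248, -4452); reduce a mod 389: (134, -58).
General solution: a = 134 + 389t, b = -58 - 169t for integer t.
-317 ≤ 134 + 389t ≤ 586 gives t ∈ [-1, 1], which is 3 values.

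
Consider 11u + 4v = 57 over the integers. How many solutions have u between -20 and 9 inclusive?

7

gcd(11, 4) = 1  (11 = 2×4 + 3, 4 = 1×3 + 1, 3 = 3×1).
Back-substituting, 11×(-1) + 4×(3) = 1.
Scale by 57: particular solution (-57, 171); reduce u mod 4: (3, 6).
General solution: u = 3 + 4t, v = 6 - 11t for integer t.
-20 ≤ 3 + 4t ≤ 9 gives t ∈ [-5, 1], which is 7 values.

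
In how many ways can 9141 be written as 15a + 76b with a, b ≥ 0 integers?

gcd(76, 15) = 1.
By Bézout, 15×(-5) + 76×(1) = 1.
One solution: (47, 111).
General: a = 47 + 76t, b = 111 - 15t.
a ≥ 0 ⇒ t ≥ 0; b ≥ 0 ⇒ t ≤ 7. So t ∈ [0, 7]: 8 solutions.

8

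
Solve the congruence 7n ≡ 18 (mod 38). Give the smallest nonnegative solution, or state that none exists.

8

gcd(38, 7) = 1  (38 = 5*7 + 3, 7 = 2*3 + 1, 3 = 3*1).
1 divides 18, so solutions exist.
Back-substituting, 7*(11) + 38*(-2) = 1.
So 7*(11) ≡ 1 (mod 38); multiply by 18: n ≡ 198 (mod 38).
Smallest nonnegative: n = 198 mod 38 = 8.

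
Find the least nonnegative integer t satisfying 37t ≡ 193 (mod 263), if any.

254

gcd(263, 37) = 1.
1 divides 193, so solutions exist.
By Bézout, 37*(64) + 263*(-9) = 1.
So 37*(64) ≡ 1 (mod 263); multiply by 193: t ≡ 12352 (mod 263).
Smallest nonnegative: t = 12352 mod 263 = 254.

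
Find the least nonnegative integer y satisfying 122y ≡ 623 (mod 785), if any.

359

gcd(785, 122) = 1  (785 = 6×122 + 53, 122 = 2×53 + 16, 53 = 3×16 + 5, 16 = 3×5 + 1, 5 = 5×1).
1 divides 623, so solutions exist.
Back-substituting, 122×(148) + 785×(-23) = 1.
So 122×(148) ≡ 1 (mod 785); multiply by 623: y ≡ 92204 (mod 785).
Smallest nonnegative: y = 92204 mod 785 = 359.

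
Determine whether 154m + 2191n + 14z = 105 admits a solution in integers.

yes

gcd(2191, 154):
  2191 = 14*154 + 35
  154 = 4*35 + 14
  35 = 2*14 + 7
  14 = 2*7
so gcd(2191, 154) = 7.
gcd(7, 14) = 7.
7 divides 105, so integer solutions exist.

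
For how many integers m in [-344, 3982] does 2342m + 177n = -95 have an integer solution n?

24

gcd(2342, 177) = 1.
By Bézout, 2342*(-82) + 177*(1085) = 1.
Particular solution: (2, -27).
General solution: m = 2 + 177t, n = -27 - 2342t for integer t.
-344 ≤ 2 + 177t ≤ 3982 gives t ∈ [-1, 22], which is 24 values.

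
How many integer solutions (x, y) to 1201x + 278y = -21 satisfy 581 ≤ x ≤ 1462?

4

gcd(1201, 278) = 1  (1201 = 4×278 + 89, 278 = 3×89 + 11, 89 = 8×11 + 1, 11 = 11×1).
Back-substituting, 1201×(25) + 278×(-108) = 1.
Scale by -21: particular solution (-525, 2268); reduce x mod 278: (31, -134).
General solution: x = 31 + 278t, y = -134 - 1201t for integer t.
581 ≤ 31 + 278t ≤ 1462 gives t ∈ [2, 5], which is 4 values.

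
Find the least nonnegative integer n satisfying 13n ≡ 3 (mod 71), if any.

33

gcd(71, 13):
  71 = 5·13 + 6
  13 = 2·6 + 1
  6 = 6·1
so gcd(71, 13) = 1.
1 divides 3, so solutions exist.
Back-substitute for Bézout coefficients:
  1 = 13 - 2·6
  ... = 13·(11) + 71·(-2)
So 13·(11) ≡ 1 (mod 71); multiply by 3: n ≡ 33 (mod 71).
Smallest nonnegative: n = 33 mod 71 = 33.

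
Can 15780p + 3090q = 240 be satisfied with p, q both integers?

yes

gcd(15780, 3090) = 30  (15780 = 5·3090 + 330, 3090 = 9·330 + 120, 330 = 2·120 + 90, 120 = 1·90 + 30, 90 = 3·30).
30 divides 240, so integer solutions exist.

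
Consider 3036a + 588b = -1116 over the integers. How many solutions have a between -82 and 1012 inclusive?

gcd(3036, 588) = 12  (3036 = 5×588 + 96, 588 = 6×96 + 12, 96 = 8×12).
Back-substituting, 3036×(-6) + 588×(31) = 12.
Scale by -93: particular solution (558, -2883); reduce a mod 49: (19, -100).
General solution: a = 19 + 49t, b = -100 - 253t for integer t.
-82 ≤ 19 + 49t ≤ 1012 gives t ∈ [-2, 20], which is 23 values.

23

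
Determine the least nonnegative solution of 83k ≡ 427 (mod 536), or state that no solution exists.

257

gcd(536, 83):
  536 = 6*83 + 38
  83 = 2*38 + 7
  38 = 5*7 + 3
  7 = 2*3 + 1
  3 = 3*1
so gcd(536, 83) = 1.
1 divides 427, so solutions exist.
Back-substitute for Bézout coefficients:
  1 = 7 - 2*3
  ... = 83*(155) + 536*(-24)
So 83*(155) ≡ 1 (mod 536); multiply by 427: k ≡ 66185 (mod 536).
Smallest nonnegative: k = 66185 mod 536 = 257.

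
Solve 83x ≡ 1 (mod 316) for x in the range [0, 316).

99

gcd(316, 83) = 1  (316 = 3·83 + 67, 83 = 1·67 + 16, 67 = 4·16 + 3, 16 = 5·3 + 1, 3 = 3·1).
Back-substituting, 83·(99) + 316·(-26) = 1.
So 83·99 ≡ 1 (mod 316), and 99 mod 316 = 99.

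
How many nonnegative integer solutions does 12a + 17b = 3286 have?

gcd(17, 12) = 1.
By Bézout, 12×(-7) + 17×(5) = 1.
One solution: (16, 182).
General: a = 16 + 17t, b = 182 - 12t.
a ≥ 0 ⇒ t ≥ 0; b ≥ 0 ⇒ t ≤ 15. So t ∈ [0, 15]: 16 solutions.

16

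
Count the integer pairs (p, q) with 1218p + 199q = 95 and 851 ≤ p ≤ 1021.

gcd(1218, 199):
  1218 = 6×199 + 24
  199 = 8×24 + 7
  24 = 3×7 + 3
  7 = 2×3 + 1
  3 = 3×1
so gcd(1218, 199) = 1.
Back-substitute for Bézout coefficients:
  1 = 7 - 2×3
  ... = 1218×(-58) + 199×(355)
Scale by 95: particular solution (-5510, 33725); reduce p mod 199: (62, -379).
General solution: p = 62 + 199t, q = -379 - 1218t for integer t.
851 ≤ 62 + 199t ≤ 1021 gives t ∈ [4, 4], which is 1 value.

1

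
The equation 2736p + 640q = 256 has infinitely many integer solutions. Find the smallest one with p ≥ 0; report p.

gcd(2736, 640) = 16  (2736 = 4·640 + 176, 640 = 3·176 + 112, 176 = 1·112 + 64, 112 = 1·64 + 48, 64 = 1·48 + 16, 48 = 3·16).
16 divides 256, so solutions exist.
Back-substituting, 2736·(11) + 640·(-47) = 16.
Scale by 256/16 = 16: (p₀, q₀) = (176, -752).
General solution: p = 176 + 40t, q = -752 - 171t for integer t.
p ≥ 0: smallest is 176 mod 40 = 16 (at t = -4), with q = -68.

16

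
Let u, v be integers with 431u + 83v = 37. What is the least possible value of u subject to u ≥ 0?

gcd(431, 83) = 1  (431 = 5×83 + 16, 83 = 5×16 + 3, 16 = 5×3 + 1, 3 = 3×1).
1 divides 37, so solutions exist.
Back-substituting, 431×(26) + 83×(-135) = 1.
Scale by 37/1 = 37: (u₀, v₀) = (962, -4995).
General solution: u = 962 + 83t, v = -4995 - 431t for integer t.
u ≥ 0: smallest is 962 mod 83 = 49 (at t = -11), with v = -254.

49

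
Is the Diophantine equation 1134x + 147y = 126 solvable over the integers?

yes

gcd(1134, 147) = 21  (1134 = 7·147 + 105, 147 = 1·105 + 42, 105 = 2·42 + 21, 42 = 2·21).
21 divides 126, so integer solutions exist.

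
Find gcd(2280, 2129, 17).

gcd(2280, 2129):
  2280 = 1×2129 + 151
  2129 = 14×151 + 15
  151 = 10×15 + 1
  15 = 15×1
so gcd(2280, 2129) = 1.
gcd(1, 17) = 1.

1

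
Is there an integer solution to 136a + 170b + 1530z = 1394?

gcd(170, 136) = 34  (170 = 1×136 + 34, 136 = 4×34).
gcd(34, 1530) = 34.
34 divides 1394, so integer solutions exist.

yes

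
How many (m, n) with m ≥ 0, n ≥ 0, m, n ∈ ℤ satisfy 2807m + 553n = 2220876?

10

gcd(2807, 553) = 7  (2807 = 5×553 + 42, 553 = 13×42 + 7, 42 = 6×7).
Back-substituting, 2807×(-13) + 553×(66) = 7.
Scale by 317268: one solution is (-4124484, 20939688). Reduce m mod 79: (27, 3879).
General: m = 27 + 79t, n = 3879 - 401t.
m ≥ 0 ⇒ t ≥ 0; n ≥ 0 ⇒ t ≤ 9. So t ∈ [0, 9]: 10 solutions.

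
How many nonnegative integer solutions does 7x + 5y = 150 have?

gcd(7, 5) = 1  (7 = 1*5 + 2, 5 = 2*2 + 1, 2 = 2*1).
Back-substituting, 7*(-2) + 5*(3) = 1.
Scale by 150: one solution is (-300, 450). Reduce x mod 5: (0, 30).
General: x = 0 + 5t, y = 30 - 7t.
x ≥ 0 ⇒ t ≥ 0; y ≥ 0 ⇒ t ≤ 4. So t ∈ [0, 4]: 5 solutions.

5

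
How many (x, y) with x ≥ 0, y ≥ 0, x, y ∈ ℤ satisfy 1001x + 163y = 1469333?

gcd(1001, 163) = 1.
By Bézout, 1001×(78) + 163×(-479) = 1.
One solution: (66, 8609).
General: x = 66 + 163t, y = 8609 - 1001t.
x ≥ 0 ⇒ t ≥ 0; y ≥ 0 ⇒ t ≤ 8. So t ∈ [0, 8]: 9 solutions.

9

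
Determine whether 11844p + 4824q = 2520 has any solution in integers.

yes

gcd(11844, 4824) = 36  (11844 = 2*4824 + 2196, 4824 = 2*2196 + 432, 2196 = 5*432 + 36, 432 = 12*36).
36 divides 2520, so integer solutions exist.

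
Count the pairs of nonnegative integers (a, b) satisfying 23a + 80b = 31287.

gcd(80, 23) = 1.
By Bézout, 23*(7) + 80*(-2) = 1.
One solution: (49, 377).
General: a = 49 + 80t, b = 377 - 23t.
a ≥ 0 ⇒ t ≥ 0; b ≥ 0 ⇒ t ≤ 16. So t ∈ [0, 16]: 17 solutions.

17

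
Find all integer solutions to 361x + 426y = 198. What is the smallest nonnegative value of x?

gcd(426, 361) = 1.
1 divides 198, so solutions exist.
By Bézout, 361×(-59) + 426×(50) = 1.
Scale by 198/1 = 198: (x₀, y₀) = (-11682, 9900).
General solution: x = -11682 + 426t, y = 9900 - 361t for integer t.
x ≥ 0: smallest is -11682 mod 426 = 246 (at t = 28), with y = -208.

246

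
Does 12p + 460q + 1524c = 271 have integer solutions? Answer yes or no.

gcd(460, 12) = 4.
gcd(4, 1524) = 4.
4 does not divide 271 (remainder 3), so no integer solutions.

no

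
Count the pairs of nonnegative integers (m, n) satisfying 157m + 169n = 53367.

2

gcd(169, 157) = 1  (169 = 1×157 + 12, 157 = 13×12 + 1, 12 = 12×1).
Back-substituting, 157×(14) + 169×(-13) = 1.
Scale by 53367: one solution is (747138, -693771). Reduce m mod 169: (158, 169).
General: m = 158 + 169t, n = 169 - 157t.
m ≥ 0 ⇒ t ≥ 0; n ≥ 0 ⇒ t ≤ 1. So t ∈ [0, 1]: 2 solutions.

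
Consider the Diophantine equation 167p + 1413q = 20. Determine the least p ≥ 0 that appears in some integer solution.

787

gcd(1413, 167):
  1413 = 8×167 + 77
  167 = 2×77 + 13
  77 = 5×13 + 12
  13 = 1×12 + 1
  12 = 12×1
so gcd(1413, 167) = 1.
1 divides 20, so solutions exist.
Back-substitute for Bézout coefficients:
  1 = 13 - 1×12
  ... = 167×(110) + 1413×(-13)
Scale by 20/1 = 20: (p₀, q₀) = (2200, -260).
General solution: p = 2200 + 1413t, q = -260 - 167t for integer t.
p ≥ 0: smallest is 2200 mod 1413 = 787 (at t = -1), with q = -93.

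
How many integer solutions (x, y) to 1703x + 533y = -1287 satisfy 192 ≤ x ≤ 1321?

gcd(1703, 533):
  1703 = 3·533 + 104
  533 = 5·104 + 13
  104 = 8·13
so gcd(1703, 533) = 13.
Back-substitute for Bézout coefficients:
  13 = 533 - 5·104
  ... = 1703·(-5) + 533·(16)
Scale by -99: particular solution (495, -1584); reduce x mod 41: (3, -12).
General solution: x = 3 + 41t, y = -12 - 131t for integer t.
192 ≤ 3 + 41t ≤ 1321 gives t ∈ [5, 32], which is 28 values.

28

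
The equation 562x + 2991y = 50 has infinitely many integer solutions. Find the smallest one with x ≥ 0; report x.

2246

gcd(2991, 562):
  2991 = 5·562 + 181
  562 = 3·181 + 19
  181 = 9·19 + 10
  19 = 1·10 + 9
  10 = 1·9 + 1
  9 = 9·1
so gcd(2991, 562) = 1.
1 divides 50, so solutions exist.
Back-substitute for Bézout coefficients:
  1 = 10 - 1·9
  ... = 562·(-314) + 2991·(59)
Scale by 50/1 = 50: (x₀, y₀) = (-15700, 2950).
General solution: x = -15700 + 2991t, y = 2950 - 562t for integer t.
x ≥ 0: smallest is -15700 mod 2991 = 2246 (at t = 6), with y = -422.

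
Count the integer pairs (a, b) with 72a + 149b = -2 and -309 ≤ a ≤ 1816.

gcd(149, 72) = 1  (149 = 2×72 + 5, 72 = 14×5 + 2, 5 = 2×2 + 1, 2 = 2×1).
Back-substituting, 72×(-60) + 149×(29) = 1.
Scale by -2: particular solution (120, -58); reduce a mod 149: (120, -58).
General solution: a = 120 + 149t, b = -58 - 72t for integer t.
-309 ≤ 120 + 149t ≤ 1816 gives t ∈ [-2, 11], which is 14 values.

14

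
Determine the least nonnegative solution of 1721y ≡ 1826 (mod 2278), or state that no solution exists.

gcd(2278, 1721) = 1  (2278 = 1*1721 + 557, 1721 = 3*557 + 50, 557 = 11*50 + 7, 50 = 7*7 + 1, 7 = 7*1).
1 divides 1826, so solutions exist.
Back-substituting, 1721*(319) + 2278*(-241) = 1.
So 1721*(319) ≡ 1 (mod 2278); multiply by 1826: y ≡ 582494 (mod 2278).
Smallest nonnegative: y = 582494 mod 2278 = 1604.

1604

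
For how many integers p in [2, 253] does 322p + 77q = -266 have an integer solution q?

gcd(322, 77) = 7.
By Bézout, 322·(-5) + 77·(21) = 7.
Particular solution: (3, -16).
General solution: p = 3 + 11t, q = -16 - 46t for integer t.
2 ≤ 3 + 11t ≤ 253 gives t ∈ [0, 22], which is 23 values.

23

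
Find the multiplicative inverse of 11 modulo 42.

gcd(42, 11) = 1  (42 = 3*11 + 9, 11 = 1*9 + 2, 9 = 4*2 + 1, 2 = 2*1).
Back-substituting, 11*(-19) + 42*(5) = 1.
So 11*-19 ≡ 1 (mod 42), and -19 mod 42 = 23.

23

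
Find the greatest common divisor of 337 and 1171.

gcd(1171, 337):
  1171 = 3*337 + 160
  337 = 2*160 + 17
  160 = 9*17 + 7
  17 = 2*7 + 3
  7 = 2*3 + 1
  3 = 3*1
so gcd(1171, 337) = 1.

1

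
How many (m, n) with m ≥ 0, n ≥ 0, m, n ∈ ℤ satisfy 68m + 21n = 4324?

gcd(68, 21):
  68 = 3×21 + 5
  21 = 4×5 + 1
  5 = 5×1
so gcd(68, 21) = 1.
Back-substitute for Bézout coefficients:
  1 = 21 - 4×5
  ... = 68×(-4) + 21×(13)
Scale by 4324: one solution is (-17296, 56212). Reduce m mod 21: (8, 180).
General: m = 8 + 21t, n = 180 - 68t.
m ≥ 0 ⇒ t ≥ 0; n ≥ 0 ⇒ t ≤ 2. So t ∈ [0, 2]: 3 solutions.

3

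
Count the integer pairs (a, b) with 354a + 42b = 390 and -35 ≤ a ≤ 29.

gcd(354, 42):
  354 = 8*42 + 18
  42 = 2*18 + 6
  18 = 3*6
so gcd(354, 42) = 6.
Back-substitute for Bézout coefficients:
  6 = 42 - 2*18
  ... = 354*(-2) + 42*(17)
Scale by 65: particular solution (-130, 1105); reduce a mod 7: (3, -16).
General solution: a = 3 + 7t, b = -16 - 59t for integer t.
-35 ≤ 3 + 7t ≤ 29 gives t ∈ [-5, 3], which is 9 values.

9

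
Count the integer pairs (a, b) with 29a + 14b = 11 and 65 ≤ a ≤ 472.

29

gcd(29, 14) = 1.
By Bézout, 29·(1) + 14·(-2) = 1.
Particular solution: (11, -22).
General solution: a = 11 + 14t, b = -22 - 29t for integer t.
65 ≤ 11 + 14t ≤ 472 gives t ∈ [4, 32], which is 29 values.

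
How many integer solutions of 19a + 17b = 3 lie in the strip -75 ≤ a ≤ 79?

10

gcd(19, 17) = 1  (19 = 1·17 + 2, 17 = 8·2 + 1, 2 = 2·1).
Back-substituting, 19·(-8) + 17·(9) = 1.
Scale by 3: particular solution (-24, 27); reduce a mod 17: (10, -11).
General solution: a = 10 + 17t, b = -11 - 19t for integer t.
-75 ≤ 10 + 17t ≤ 79 gives t ∈ [-5, 4], which is 10 values.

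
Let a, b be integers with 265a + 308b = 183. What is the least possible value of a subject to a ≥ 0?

gcd(308, 265) = 1.
1 divides 183, so solutions exist.
By Bézout, 265·(-43) + 308·(37) = 1.
Scale by 183/1 = 183: (a₀, b₀) = (-7869, 6771).
General solution: a = -7869 + 308t, b = 6771 - 265t for integer t.
a ≥ 0: smallest is -7869 mod 308 = 139 (at t = 26), with b = -119.

139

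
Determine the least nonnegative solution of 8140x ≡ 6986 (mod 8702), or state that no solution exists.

gcd(8702, 8140) = 2  (8702 = 1·8140 + 562, 8140 = 14·562 + 272, 562 = 2·272 + 18, 272 = 15·18 + 2, 18 = 9·2).
2 divides 6986, so solutions exist.
Back-substituting, 8140·(480) + 8702·(-449) = 2.
So 8140·(480) ≡ 2 (mod 8702); multiply by 3493: x ≡ 1676640 (mod 4351).
Smallest nonnegative: x = 1676640 mod 4351 = 1505.

1505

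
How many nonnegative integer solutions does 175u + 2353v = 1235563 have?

gcd(2353, 175) = 1.
By Bézout, 175·(1116) + 2353·(-83) = 1.
One solution: (2072, 371).
General: u = 2072 + 2353t, v = 371 - 175t.
u ≥ 0 ⇒ t ≥ 0; v ≥ 0 ⇒ t ≤ 2. So t ∈ [0, 2]: 3 solutions.

3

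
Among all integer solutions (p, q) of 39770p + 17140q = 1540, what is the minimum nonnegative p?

428

gcd(39770, 17140) = 10.
10 divides 1540, so solutions exist.
By Bézout, 39770·(793) + 17140·(-1840) = 10.
Scale by 1540/10 = 154: (p₀, q₀) = (122122, -283360).
General solution: p = 122122 + 1714t, q = -283360 - 3977t for integer t.
p ≥ 0: smallest is 122122 mod 1714 = 428 (at t = -71), with q = -993.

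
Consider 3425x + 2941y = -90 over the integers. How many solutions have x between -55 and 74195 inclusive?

gcd(3425, 2941) = 1.
By Bézout, 3425*(-954) + 2941*(1111) = 1.
Particular solution: (571, -665).
General solution: x = 571 + 2941t, y = -665 - 3425t for integer t.
-55 ≤ 571 + 2941t ≤ 74195 gives t ∈ [0, 25], which is 26 values.

26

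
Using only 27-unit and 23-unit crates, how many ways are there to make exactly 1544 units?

2

Need nonnegative integers with 27j + 23k = 1544.
gcd(27, 23) = 1, and 27·(6) + 23·(-7) = 1.
So (j₀, k₀) = (9264, -10808); general j = 9264 + 23t, k = -10808 - 27t.
j ≥ 0 ⇒ t ≥ -402; k ≥ 0 ⇒ t ≤ -401. That's 2 values of t.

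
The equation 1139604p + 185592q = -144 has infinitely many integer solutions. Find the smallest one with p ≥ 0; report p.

gcd(1139604, 185592) = 12.
12 divides -144, so solutions exist.
By Bézout, 1139604·(4887) + 185592·(-30008) = 12.
Scale by -144/12 = -12: (p₀, q₀) = (-58644, 360096).
General solution: p = -58644 + 15466t, q = 360096 - 94967t for integer t.
p ≥ 0: smallest is -58644 mod 15466 = 3220 (at t = 4), with q = -19772.

3220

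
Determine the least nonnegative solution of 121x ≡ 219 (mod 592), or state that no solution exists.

403

gcd(592, 121) = 1  (592 = 4×121 + 108, 121 = 1×108 + 13, 108 = 8×13 + 4, 13 = 3×4 + 1, 4 = 4×1).
1 divides 219, so solutions exist.
Back-substituting, 121×(137) + 592×(-28) = 1.
So 121×(137) ≡ 1 (mod 592); multiply by 219: x ≡ 30003 (mod 592).
Smallest nonnegative: x = 30003 mod 592 = 403.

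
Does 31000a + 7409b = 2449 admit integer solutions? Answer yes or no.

gcd(31000, 7409) = 31  (31000 = 4×7409 + 1364, 7409 = 5×1364 + 589, 1364 = 2×589 + 186, 589 = 3×186 + 31, 186 = 6×31).
31 divides 2449, so integer solutions exist.

yes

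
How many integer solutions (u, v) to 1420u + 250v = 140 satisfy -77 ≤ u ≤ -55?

gcd(1420, 250) = 10.
By Bézout, 1420*(3) + 250*(-17) = 10.
Particular solution: (17, -96).
General solution: u = 17 + 25t, v = -96 - 142t for integer t.
-77 ≤ 17 + 25t ≤ -55 gives t ∈ [-3, -3], which is 1 value.

1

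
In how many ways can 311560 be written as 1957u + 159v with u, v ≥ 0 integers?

gcd(1957, 159):
  1957 = 12*159 + 49
  159 = 3*49 + 12
  49 = 4*12 + 1
  12 = 12*1
so gcd(1957, 159) = 1.
Back-substitute for Bézout coefficients:
  1 = 49 - 4*12
  ... = 1957*(13) + 159*(-160)
Scale by 311560: one solution is (4050280, -49849600). Reduce u mod 159: (73, 1061).
General: u = 73 + 159t, v = 1061 - 1957t.
u ≥ 0 ⇒ t ≥ 0; v ≥ 0 ⇒ t ≤ 0. So t ∈ [0, 0]: 1 solution.

1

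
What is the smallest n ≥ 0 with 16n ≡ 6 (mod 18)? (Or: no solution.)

gcd(18, 16):
  18 = 1*16 + 2
  16 = 8*2
so gcd(18, 16) = 2.
2 divides 6, so solutions exist.
Back-substitute for Bézout coefficients:
  2 = 18 - 1*16
  ... = 16*(-1) + 18*(1)
So 16*(-1) ≡ 2 (mod 18); multiply by 3: n ≡ -3 (mod 9).
Smallest nonnegative: n = -3 mod 9 = 6.

6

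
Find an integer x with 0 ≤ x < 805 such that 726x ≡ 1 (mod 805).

gcd(805, 726):
  805 = 1×726 + 79
  726 = 9×79 + 15
  79 = 5×15 + 4
  15 = 3×4 + 3
  4 = 1×3 + 1
  3 = 3×1
so gcd(805, 726) = 1.
Back-substitute for Bézout coefficients:
  1 = 4 - 1×3
  ... = 726×(-214) + 805×(193)
So 726×-214 ≡ 1 (mod 805), and -214 mod 805 = 591.

591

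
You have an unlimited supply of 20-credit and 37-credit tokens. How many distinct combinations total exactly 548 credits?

Need nonnegative integers with 20j + 37k = 548.
gcd(20, 37) = 1, and 20·(13) + 37·(-7) = 1.
So (j₀, k₀) = (7124, -3836); general j = 7124 + 37t, k = -3836 - 20t.
j ≥ 0 ⇒ t ≥ -192; k ≥ 0 ⇒ t ≤ -192. That's 1 value of t.

1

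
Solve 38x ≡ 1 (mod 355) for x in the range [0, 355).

gcd(355, 38):
  355 = 9·38 + 13
  38 = 2·13 + 12
  13 = 1·12 + 1
  12 = 12·1
so gcd(355, 38) = 1.
Back-substitute for Bézout coefficients:
  1 = 13 - 1·12
  ... = 38·(-28) + 355·(3)
So 38·-28 ≡ 1 (mod 355), and -28 mod 355 = 327.

327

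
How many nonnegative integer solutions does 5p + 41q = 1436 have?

7

gcd(41, 5):
  41 = 8·5 + 1
  5 = 5·1
so gcd(41, 5) = 1.
Back-substitute for Bézout coefficients:
  1 = 41 - 8·5
  ... = 5·(-8) + 41·(1)
Scale by 1436: one solution is (-11488, 1436). Reduce p mod 41: (33, 31).
General: p = 33 + 41t, q = 31 - 5t.
p ≥ 0 ⇒ t ≥ 0; q ≥ 0 ⇒ t ≤ 6. So t ∈ [0, 6]: 7 solutions.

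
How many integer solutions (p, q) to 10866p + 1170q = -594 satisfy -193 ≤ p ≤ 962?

6

gcd(10866, 1170):
  10866 = 9*1170 + 336
  1170 = 3*336 + 162
  336 = 2*162 + 12
  162 = 13*12 + 6
  12 = 2*6
so gcd(10866, 1170) = 6.
Back-substitute for Bézout coefficients:
  6 = 162 - 13*12
  ... = 10866*(-94) + 1170*(873)
Scale by -99: particular solution (9306, -86427); reduce p mod 195: (141, -1310).
General solution: p = 141 + 195t, q = -1310 - 1811t for integer t.
-193 ≤ 141 + 195t ≤ 962 gives t ∈ [-1, 4], which is 6 values.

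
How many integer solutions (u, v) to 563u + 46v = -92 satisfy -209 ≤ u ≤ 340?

gcd(563, 46):
  563 = 12×46 + 11
  46 = 4×11 + 2
  11 = 5×2 + 1
  2 = 2×1
so gcd(563, 46) = 1.
Back-substitute for Bézout coefficients:
  1 = 11 - 5×2
  ... = 563×(21) + 46×(-257)
Scale by -92: particular solution (-1932, 23644); reduce u mod 46: (0, -2).
General solution: u = 0 + 46t, v = -2 - 563t for integer t.
-209 ≤ 0 + 46t ≤ 340 gives t ∈ [-4, 7], which is 12 values.

12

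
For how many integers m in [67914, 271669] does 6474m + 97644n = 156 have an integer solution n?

13

gcd(97644, 6474) = 6.
By Bézout, 6474*(-1463) + 97644*(97) = 6.
Particular solution: (10784, -715).
General solution: m = 10784 + 16274t, n = -715 - 1079t for integer t.
67914 ≤ 10784 + 16274t ≤ 271669 gives t ∈ [4, 16], which is 13 values.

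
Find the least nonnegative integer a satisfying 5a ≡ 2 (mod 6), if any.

gcd(6, 5) = 1  (6 = 1×5 + 1, 5 = 5×1).
1 divides 2, so solutions exist.
Back-substituting, 5×(-1) + 6×(1) = 1.
So 5×(-1) ≡ 1 (mod 6); multiply by 2: a ≡ -2 (mod 6).
Smallest nonnegative: a = -2 mod 6 = 4.

4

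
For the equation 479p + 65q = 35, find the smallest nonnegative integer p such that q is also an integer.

15

gcd(479, 65):
  479 = 7·65 + 24
  65 = 2·24 + 17
  24 = 1·17 + 7
  17 = 2·7 + 3
  7 = 2·3 + 1
  3 = 3·1
so gcd(479, 65) = 1.
1 divides 35, so solutions exist.
Back-substitute for Bézout coefficients:
  1 = 7 - 2·3
  ... = 479·(19) + 65·(-140)
Scale by 35/1 = 35: (p₀, q₀) = (665, -4900).
General solution: p = 665 + 65t, q = -4900 - 479t for integer t.
p ≥ 0: smallest is 665 mod 65 = 15 (at t = -10), with q = -110.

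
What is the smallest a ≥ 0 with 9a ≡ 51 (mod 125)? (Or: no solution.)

89

gcd(125, 9):
  125 = 13·9 + 8
  9 = 1·8 + 1
  8 = 8·1
so gcd(125, 9) = 1.
1 divides 51, so solutions exist.
Back-substitute for Bézout coefficients:
  1 = 9 - 1·8
  ... = 9·(14) + 125·(-1)
So 9·(14) ≡ 1 (mod 125); multiply by 51: a ≡ 714 (mod 125).
Smallest nonnegative: a = 714 mod 125 = 89.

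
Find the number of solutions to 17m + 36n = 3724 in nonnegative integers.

6

gcd(36, 17) = 1  (36 = 2*17 + 2, 17 = 8*2 + 1, 2 = 2*1).
Back-substituting, 17*(17) + 36*(-8) = 1.
Scale by 3724: one solution is (63308, -29792). Reduce m mod 36: (20, 94).
General: m = 20 + 36t, n = 94 - 17t.
m ≥ 0 ⇒ t ≥ 0; n ≥ 0 ⇒ t ≤ 5. So t ∈ [0, 5]: 6 solutions.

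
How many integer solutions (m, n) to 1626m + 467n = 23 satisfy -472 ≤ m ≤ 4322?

10

gcd(1626, 467):
  1626 = 3·467 + 225
  467 = 2·225 + 17
  225 = 13·17 + 4
  17 = 4·4 + 1
  4 = 4·1
so gcd(1626, 467) = 1.
Back-substitute for Bézout coefficients:
  1 = 17 - 4·4
  ... = 1626·(-110) + 467·(383)
Scale by 23: particular solution (-2530, 8809); reduce m mod 467: (272, -947).
General solution: m = 272 + 467t, n = -947 - 1626t for integer t.
-472 ≤ 272 + 467t ≤ 4322 gives t ∈ [-1, 8], which is 10 values.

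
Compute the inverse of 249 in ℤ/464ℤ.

41

gcd(464, 249) = 1  (464 = 1·249 + 215, 249 = 1·215 + 34, 215 = 6·34 + 11, 34 = 3·11 + 1, 11 = 11·1).
Back-substituting, 249·(41) + 464·(-22) = 1.
So 249·41 ≡ 1 (mod 464), and 41 mod 464 = 41.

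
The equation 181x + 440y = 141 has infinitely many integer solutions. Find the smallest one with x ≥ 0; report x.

81

gcd(440, 181):
  440 = 2*181 + 78
  181 = 2*78 + 25
  78 = 3*25 + 3
  25 = 8*3 + 1
  3 = 3*1
so gcd(440, 181) = 1.
1 divides 141, so solutions exist.
Back-substitute for Bézout coefficients:
  1 = 25 - 8*3
  ... = 181*(141) + 440*(-58)
Scale by 141/1 = 141: (x₀, y₀) = (19881, -8178).
General solution: x = 19881 + 440t, y = -8178 - 181t for integer t.
x ≥ 0: smallest is 19881 mod 440 = 81 (at t = -45), with y = -33.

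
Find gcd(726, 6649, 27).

1

gcd(6649, 726) = 1  (6649 = 9·726 + 115, 726 = 6·115 + 36, 115 = 3·36 + 7, 36 = 5·7 + 1, 7 = 7·1).
gcd(1, 27) = 1.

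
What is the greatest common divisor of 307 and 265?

gcd(307, 265) = 1  (307 = 1×265 + 42, 265 = 6×42 + 13, 42 = 3×13 + 3, 13 = 4×3 + 1, 3 = 3×1).

1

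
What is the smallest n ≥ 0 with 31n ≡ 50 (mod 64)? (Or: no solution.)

gcd(64, 31) = 1.
1 divides 50, so solutions exist.
By Bézout, 31*(31) + 64*(-15) = 1.
So 31*(31) ≡ 1 (mod 64); multiply by 50: n ≡ 1550 (mod 64).
Smallest nonnegative: n = 1550 mod 64 = 14.

14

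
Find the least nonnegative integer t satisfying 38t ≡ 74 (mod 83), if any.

gcd(83, 38):
  83 = 2×38 + 7
  38 = 5×7 + 3
  7 = 2×3 + 1
  3 = 3×1
so gcd(83, 38) = 1.
1 divides 74, so solutions exist.
Back-substitute for Bézout coefficients:
  1 = 7 - 2×3
  ... = 38×(-24) + 83×(11)
So 38×(-24) ≡ 1 (mod 83); multiply by 74: t ≡ -1776 (mod 83).
Smallest nonnegative: t = -1776 mod 83 = 50.

50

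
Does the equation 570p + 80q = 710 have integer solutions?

yes

gcd(570, 80):
  570 = 7·80 + 10
  80 = 8·10
so gcd(570, 80) = 10.
10 divides 710, so integer solutions exist.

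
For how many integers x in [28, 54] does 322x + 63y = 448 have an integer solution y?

gcd(322, 63) = 7.
By Bézout, 322*(1) + 63*(-5) = 7.
Particular solution: (1, 2).
General solution: x = 1 + 9t, y = 2 - 46t for integer t.
28 ≤ 1 + 9t ≤ 54 gives t ∈ [3, 5], which is 3 values.

3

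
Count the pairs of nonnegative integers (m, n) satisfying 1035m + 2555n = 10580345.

20

gcd(2555, 1035) = 5.
By Bézout, 1035·(79) + 2555·(-32) = 5.
One solution: (400, 3979).
General: m = 400 + 511t, n = 3979 - 207t.
m ≥ 0 ⇒ t ≥ 0; n ≥ 0 ⇒ t ≤ 19. So t ∈ [0, 19]: 20 solutions.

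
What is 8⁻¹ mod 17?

gcd(17, 8):
  17 = 2*8 + 1
  8 = 8*1
so gcd(17, 8) = 1.
Back-substitute for Bézout coefficients:
  1 = 17 - 2*8
  ... = 8*(-2) + 17*(1)
So 8*-2 ≡ 1 (mod 17), and -2 mod 17 = 15.

15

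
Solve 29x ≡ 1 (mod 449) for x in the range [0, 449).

gcd(449, 29):
  449 = 15×29 + 14
  29 = 2×14 + 1
  14 = 14×1
so gcd(449, 29) = 1.
Back-substitute for Bézout coefficients:
  1 = 29 - 2×14
  ... = 29×(31) + 449×(-2)
So 29×31 ≡ 1 (mod 449), and 31 mod 449 = 31.

31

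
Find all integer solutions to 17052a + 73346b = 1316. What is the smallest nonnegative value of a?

1712

gcd(73346, 17052) = 14.
14 divides 1316, so solutions exist.
By Bézout, 17052×(-985) + 73346×(229) = 14.
Scale by 1316/14 = 94: (a₀, b₀) = (-92590, 21526).
General solution: a = -92590 + 5239t, b = 21526 - 1218t for integer t.
a ≥ 0: smallest is -92590 mod 5239 = 1712 (at t = 18), with b = -398.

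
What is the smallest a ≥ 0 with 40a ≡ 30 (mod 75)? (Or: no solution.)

12

gcd(75, 40) = 5.
5 divides 30, so solutions exist.
By Bézout, 40*(2) + 75*(-1) = 5.
So 40*(2) ≡ 5 (mod 75); multiply by 6: a ≡ 12 (mod 15).
Smallest nonnegative: a = 12 mod 15 = 12.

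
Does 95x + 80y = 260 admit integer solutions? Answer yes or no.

yes

gcd(95, 80) = 5  (95 = 1*80 + 15, 80 = 5*15 + 5, 15 = 3*5).
5 divides 260, so integer solutions exist.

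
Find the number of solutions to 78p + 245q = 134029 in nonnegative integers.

gcd(245, 78) = 1  (245 = 3×78 + 11, 78 = 7×11 + 1, 11 = 11×1).
Back-substituting, 78×(22) + 245×(-7) = 1.
Scale by 134029: one solution is (2948638, -938203). Reduce p mod 245: (63, 527).
General: p = 63 + 245t, q = 527 - 78t.
p ≥ 0 ⇒ t ≥ 0; q ≥ 0 ⇒ t ≤ 6. So t ∈ [0, 6]: 7 solutions.

7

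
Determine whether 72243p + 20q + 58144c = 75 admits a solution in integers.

yes

gcd(72243, 20) = 1  (72243 = 3612·20 + 3, 20 = 6·3 + 2, 3 = 1·2 + 1, 2 = 2·1).
gcd(1, 58144) = 1.
1 divides 75, so integer solutions exist.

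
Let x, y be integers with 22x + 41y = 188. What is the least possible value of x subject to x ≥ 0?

gcd(41, 22):
  41 = 1×22 + 19
  22 = 1×19 + 3
  19 = 6×3 + 1
  3 = 3×1
so gcd(41, 22) = 1.
1 divides 188, so solutions exist.
Back-substitute for Bézout coefficients:
  1 = 19 - 6×3
  ... = 22×(-13) + 41×(7)
Scale by 188/1 = 188: (x₀, y₀) = (-2444, 1316).
General solution: x = -2444 + 41t, y = 1316 - 22t for integer t.
x ≥ 0: smallest is -2444 mod 41 = 16 (at t = 60), with y = -4.

16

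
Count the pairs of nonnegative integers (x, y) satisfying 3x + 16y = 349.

7

gcd(16, 3) = 1.
By Bézout, 3×(-5) + 16×(1) = 1.
One solution: (15, 19).
General: x = 15 + 16t, y = 19 - 3t.
x ≥ 0 ⇒ t ≥ 0; y ≥ 0 ⇒ t ≤ 6. So t ∈ [0, 6]: 7 solutions.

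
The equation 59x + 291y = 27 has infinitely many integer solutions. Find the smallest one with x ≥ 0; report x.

252

gcd(291, 59) = 1.
1 divides 27, so solutions exist.
By Bézout, 59×(74) + 291×(-15) = 1.
Scale by 27/1 = 27: (x₀, y₀) = (1998, -405).
General solution: x = 1998 + 291t, y = -405 - 59t for integer t.
x ≥ 0: smallest is 1998 mod 291 = 252 (at t = -6), with y = -51.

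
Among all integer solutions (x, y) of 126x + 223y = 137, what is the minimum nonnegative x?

gcd(223, 126):
  223 = 1*126 + 97
  126 = 1*97 + 29
  97 = 3*29 + 10
  29 = 2*10 + 9
  10 = 1*9 + 1
  9 = 9*1
so gcd(223, 126) = 1.
1 divides 137, so solutions exist.
Back-substitute for Bézout coefficients:
  1 = 10 - 1*9
  ... = 126*(-23) + 223*(13)
Scale by 137/1 = 137: (x₀, y₀) = (-3151, 1781).
General solution: x = -3151 + 223t, y = 1781 - 126t for integer t.
x ≥ 0: smallest is -3151 mod 223 = 194 (at t = 15), with y = -109.

194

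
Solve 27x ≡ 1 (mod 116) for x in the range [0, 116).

gcd(116, 27) = 1  (116 = 4·27 + 8, 27 = 3·8 + 3, 8 = 2·3 + 2, 3 = 1·2 + 1, 2 = 2·1).
Back-substituting, 27·(43) + 116·(-10) = 1.
So 27·43 ≡ 1 (mod 116), and 43 mod 116 = 43.

43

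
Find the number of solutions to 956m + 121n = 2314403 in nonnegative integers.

20

gcd(956, 121):
  956 = 7·121 + 109
  121 = 1·109 + 12
  109 = 9·12 + 1
  12 = 12·1
so gcd(956, 121) = 1.
Back-substitute for Bézout coefficients:
  1 = 109 - 9·12
  ... = 956·(10) + 121·(-79)
Scale by 2314403: one solution is (23144030, -182837837). Reduce m mod 121: (118, 18195).
General: m = 118 + 121t, n = 18195 - 956t.
m ≥ 0 ⇒ t ≥ 0; n ≥ 0 ⇒ t ≤ 19. So t ∈ [0, 19]: 20 solutions.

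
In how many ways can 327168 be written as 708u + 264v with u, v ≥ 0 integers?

gcd(708, 264):
  708 = 2×264 + 180
  264 = 1×180 + 84
  180 = 2×84 + 12
  84 = 7×12
so gcd(708, 264) = 12.
Back-substitute for Bézout coefficients:
  12 = 180 - 2×84
  ... = 708×(3) + 264×(-8)
Scale by 27264: one solution is (81792, -218112). Reduce u mod 22: (18, 1191).
General: u = 18 + 22t, v = 1191 - 59t.
u ≥ 0 ⇒ t ≥ 0; v ≥ 0 ⇒ t ≤ 20. So t ∈ [0, 20]: 21 solutions.

21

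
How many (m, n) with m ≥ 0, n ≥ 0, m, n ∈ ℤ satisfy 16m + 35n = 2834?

gcd(35, 16) = 1.
By Bézout, 16*(11) + 35*(-5) = 1.
One solution: (24, 70).
General: m = 24 + 35t, n = 70 - 16t.
m ≥ 0 ⇒ t ≥ 0; n ≥ 0 ⇒ t ≤ 4. So t ∈ [0, 4]: 5 solutions.

5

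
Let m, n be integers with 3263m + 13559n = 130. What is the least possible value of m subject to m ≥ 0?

gcd(13559, 3263) = 13.
13 divides 130, so solutions exist.
By Bézout, 3263×(-428) + 13559×(103) = 13.
Scale by 130/13 = 10: (m₀, n₀) = (-4280, 1030).
General solution: m = -4280 + 1043t, n = 1030 - 251t for integer t.
m ≥ 0: smallest is -4280 mod 1043 = 935 (at t = 5), with n = -225.

935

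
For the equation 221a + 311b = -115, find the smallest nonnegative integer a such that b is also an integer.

295

gcd(311, 221) = 1  (311 = 1×221 + 90, 221 = 2×90 + 41, 90 = 2×41 + 8, 41 = 5×8 + 1, 8 = 8×1).
1 divides -115, so solutions exist.
Back-substituting, 221×(38) + 311×(-27) = 1.
Scale by -115/1 = -115: (a₀, b₀) = (-4370, 3105).
General solution: a = -4370 + 311t, b = 3105 - 221t for integer t.
a ≥ 0: smallest is -4370 mod 311 = 295 (at t = 15), with b = -210.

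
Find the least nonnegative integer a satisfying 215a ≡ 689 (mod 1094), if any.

49

gcd(1094, 215):
  1094 = 5*215 + 19
  215 = 11*19 + 6
  19 = 3*6 + 1
  6 = 6*1
so gcd(1094, 215) = 1.
1 divides 689, so solutions exist.
Back-substitute for Bézout coefficients:
  1 = 19 - 3*6
  ... = 215*(-173) + 1094*(34)
So 215*(-173) ≡ 1 (mod 1094); multiply by 689: a ≡ -119197 (mod 1094).
Smallest nonnegative: a = -119197 mod 1094 = 49.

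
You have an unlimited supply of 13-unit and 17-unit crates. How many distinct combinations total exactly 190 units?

1

Need nonnegative integers with 13j + 17k = 190.
gcd(13, 17) = 1, and 13·(4) + 17·(-3) = 1.
So (j₀, k₀) = (760, -570); general j = 760 + 17t, k = -570 - 13t.
j ≥ 0 ⇒ t ≥ -44; k ≥ 0 ⇒ t ≤ -44. That's 1 value of t.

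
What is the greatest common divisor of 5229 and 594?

gcd(5229, 594):
  5229 = 8×594 + 477
  594 = 1×477 + 117
  477 = 4×117 + 9
  117 = 13×9
so gcd(5229, 594) = 9.

9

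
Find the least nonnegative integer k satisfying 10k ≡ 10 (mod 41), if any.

gcd(41, 10):
  41 = 4·10 + 1
  10 = 10·1
so gcd(41, 10) = 1.
1 divides 10, so solutions exist.
Back-substitute for Bézout coefficients:
  1 = 41 - 4·10
  ... = 10·(-4) + 41·(1)
So 10·(-4) ≡ 1 (mod 41); multiply by 10: k ≡ -40 (mod 41).
Smallest nonnegative: k = -40 mod 41 = 1.

1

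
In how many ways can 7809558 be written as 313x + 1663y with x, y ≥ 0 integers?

gcd(1663, 313):
  1663 = 5*313 + 98
  313 = 3*98 + 19
  98 = 5*19 + 3
  19 = 6*3 + 1
  3 = 3*1
so gcd(1663, 313) = 1.
Back-substitute for Bézout coefficients:
  1 = 19 - 6*3
  ... = 313*(526) + 1663*(-99)
Scale by 7809558: one solution is (4107827508, -773146242). Reduce x mod 1663: (1318, 4448).
General: x = 1318 + 1663t, y = 4448 - 313t.
x ≥ 0 ⇒ t ≥ 0; y ≥ 0 ⇒ t ≤ 14. So t ∈ [0, 14]: 15 solutions.

15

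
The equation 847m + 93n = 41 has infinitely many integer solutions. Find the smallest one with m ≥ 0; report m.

gcd(847, 93) = 1  (847 = 9*93 + 10, 93 = 9*10 + 3, 10 = 3*3 + 1, 3 = 3*1).
1 divides 41, so solutions exist.
Back-substituting, 847*(28) + 93*(-255) = 1.
Scale by 41/1 = 41: (m₀, n₀) = (1148, -10455).
General solution: m = 1148 + 93t, n = -10455 - 847t for integer t.
m ≥ 0: smallest is 1148 mod 93 = 32 (at t = -12), with n = -291.

32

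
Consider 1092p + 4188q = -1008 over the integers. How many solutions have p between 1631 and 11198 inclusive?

gcd(4188, 1092) = 12  (4188 = 3·1092 + 912, 1092 = 1·912 + 180, 912 = 5·180 + 12, 180 = 15·12).
Back-substituting, 1092·(-23) + 4188·(6) = 12.
Scale by -84: particular solution (1932, -504); reduce p mod 349: (187, -49).
General solution: p = 187 + 349t, q = -49 - 91t for integer t.
1631 ≤ 187 + 349t ≤ 11198 gives t ∈ [5, 31], which is 27 values.

27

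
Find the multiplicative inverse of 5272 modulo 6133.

3298

gcd(6133, 5272) = 1  (6133 = 1*5272 + 861, 5272 = 6*861 + 106, 861 = 8*106 + 13, 106 = 8*13 + 2, 13 = 6*2 + 1, 2 = 2*1).
Back-substituting, 5272*(-2835) + 6133*(2437) = 1.
So 5272*-2835 ≡ 1 (mod 6133), and -2835 mod 6133 = 3298.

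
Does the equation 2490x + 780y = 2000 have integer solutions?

no

gcd(2490, 780):
  2490 = 3×780 + 150
  780 = 5×150 + 30
  150 = 5×30
so gcd(2490, 780) = 30.
30 does not divide 2000 (remainder 20), so no integer solutions.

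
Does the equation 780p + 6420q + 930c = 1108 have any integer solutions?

no

gcd(6420, 780) = 60  (6420 = 8·780 + 180, 780 = 4·180 + 60, 180 = 3·60).
gcd(60, 930) = 30.
30 does not divide 1108 (remainder 28), so no integer solutions.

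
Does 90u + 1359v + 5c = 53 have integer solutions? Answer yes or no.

yes

gcd(1359, 90) = 9  (1359 = 15·90 + 9, 90 = 10·9).
gcd(9, 5) = 1.
1 divides 53, so integer solutions exist.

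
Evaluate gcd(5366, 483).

gcd(5366, 483):
  5366 = 11×483 + 53
  483 = 9×53 + 6
  53 = 8×6 + 5
  6 = 1×5 + 1
  5 = 5×1
so gcd(5366, 483) = 1.

1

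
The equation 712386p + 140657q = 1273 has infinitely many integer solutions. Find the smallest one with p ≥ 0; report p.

gcd(712386, 140657):
  712386 = 5·140657 + 9101
  140657 = 15·9101 + 4142
  9101 = 2·4142 + 817
  4142 = 5·817 + 57
  817 = 14·57 + 19
  57 = 3·19
so gcd(712386, 140657) = 19.
19 divides 1273, so solutions exist.
Back-substitute for Bézout coefficients:
  19 = 817 - 14·57
  ... = 712386·(2411) + 140657·(-12211)
Scale by 1273/19 = 67: (p₀, q₀) = (161537, -818137).
General solution: p = 161537 + 7403t, q = -818137 - 37494t for integer t.
p ≥ 0: smallest is 161537 mod 7403 = 6074 (at t = -21), with q = -30763.

6074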